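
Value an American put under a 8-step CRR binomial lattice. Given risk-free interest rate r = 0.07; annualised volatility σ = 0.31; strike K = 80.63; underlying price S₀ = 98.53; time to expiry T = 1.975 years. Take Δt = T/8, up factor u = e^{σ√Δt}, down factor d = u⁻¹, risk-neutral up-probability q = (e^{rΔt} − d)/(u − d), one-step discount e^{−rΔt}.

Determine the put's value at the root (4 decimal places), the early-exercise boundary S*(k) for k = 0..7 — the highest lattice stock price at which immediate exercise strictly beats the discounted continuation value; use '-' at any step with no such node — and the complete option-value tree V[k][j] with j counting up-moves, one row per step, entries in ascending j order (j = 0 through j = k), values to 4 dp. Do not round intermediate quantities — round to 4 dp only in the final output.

price = 5.2120
boundary = - - - - 53.2101 62.0708 53.2101 62.0708
tree:
5.2120
8.2604 2.5501
12.7400 4.3691 0.9430
19.0349 7.3096 1.7792 0.1964
27.4199 11.8712 3.3099 0.4144 0.0000
35.0158 18.5592 6.0459 0.8747 0.0000 0.0000
41.5273 27.4199 10.7768 1.8460 0.0000 0.0000 0.0000
47.1093 35.0158 18.5592 3.8961 0.0000 0.0000 0.0000 0.0000
51.8944 41.5273 27.4199 8.2229 0.0000 0.0000 0.0000 0.0000 0.0000

Δt=0.24688, u=1.16652, d=0.85725, q=0.51793, disc=e^(-rΔt)=0.98287
k=8 terminal: V=max(K-S,0) → 51.8944 41.5273 27.4199 8.2229 0.0000 0.0000 0.0000 0.0000 0.0000
k=7: j=0 S=33.5207 intr=47.1093 cont=45.7279 V=47.1093[EX]; j=1 S=45.6142 intr=35.0158 cont=33.6343 V=35.0158[EX]; j=2 S=62.0708 intr=18.5592 cont=17.1777 V=18.5592[EX]; j=3 S=84.4646 intr=0.0000 cont=3.8961 V=3.8961[hold]; j=4 S=114.9376 intr=0.0000 cont=0.0000 V=0.0000[hold]; j=5 S=156.4045 intr=0.0000 cont=0.0000 V=0.0000[hold]; j=6 S=212.8318 intr=0.0000 cont=0.0000 V=0.0000[hold]; j=7 S=289.6167 intr=0.0000 cont=0.0000 V=0.0000[hold]  S*(7)=62.0708
k=6: j=0 S=39.1027 intr=41.5273 cont=40.1459 V=41.5273[EX]; j=1 S=53.2101 intr=27.4199 cont=26.0385 V=27.4199[EX]; j=2 S=72.4071 intr=8.2229 cont=10.7768 V=10.7768[hold]; j=3 S=98.5300 intr=0.0000 cont=1.8460 V=1.8460[hold]; j=4 S=134.0774 intr=0.0000 cont=0.0000 V=0.0000[hold]; j=5 S=182.4496 intr=0.0000 cont=0.0000 V=0.0000[hold]; j=6 S=248.2733 intr=0.0000 cont=0.0000 V=0.0000[hold]  S*(6)=53.2101
k=5: j=0 S=45.6142 intr=35.0158 cont=33.6343 V=35.0158[EX]; j=1 S=62.0708 intr=18.5592 cont=18.4778 V=18.5592[EX]; j=2 S=84.4646 intr=0.0000 cont=6.0459 V=6.0459[hold]; j=3 S=114.9376 intr=0.0000 cont=0.8747 V=0.8747[hold]; j=4 S=156.4045 intr=0.0000 cont=0.0000 V=0.0000[hold]; j=5 S=212.8318 intr=0.0000 cont=0.0000 V=0.0000[hold]  S*(5)=62.0708
k=4: j=0 S=53.2101 intr=27.4199 cont=26.0385 V=27.4199[EX]; j=1 S=72.4071 intr=8.2229 cont=11.8712 V=11.8712[hold]; j=2 S=98.5300 intr=0.0000 cont=3.3099 V=3.3099[hold]; j=3 S=134.0774 intr=0.0000 cont=0.4144 V=0.4144[hold]; j=4 S=182.4496 intr=0.0000 cont=0.0000 V=0.0000[hold]  S*(4)=53.2101
k=3: j=0 S=62.0708 intr=18.5592 cont=19.0349 V=19.0349[hold]; j=1 S=84.4646 intr=0.0000 cont=7.3096 V=7.3096[hold]; j=2 S=114.9376 intr=0.0000 cont=1.7792 V=1.7792[hold]; j=3 S=156.4045 intr=0.0000 cont=0.1964 V=0.1964[hold]  S*(3)=-
k=2: j=0 S=72.4071 intr=8.2229 cont=12.7400 V=12.7400[hold]; j=1 S=98.5300 intr=0.0000 cont=4.3691 V=4.3691[hold]; j=2 S=134.0774 intr=0.0000 cont=0.9430 V=0.9430[hold]  S*(2)=-
k=1: j=0 S=84.4646 intr=0.0000 cont=8.2604 V=8.2604[hold]; j=1 S=114.9376 intr=0.0000 cont=2.5501 V=2.5501[hold]  S*(1)=-
k=0: j=0 S=98.5300 intr=0.0000 cont=5.2120 V=5.2120[hold]  S*(0)=-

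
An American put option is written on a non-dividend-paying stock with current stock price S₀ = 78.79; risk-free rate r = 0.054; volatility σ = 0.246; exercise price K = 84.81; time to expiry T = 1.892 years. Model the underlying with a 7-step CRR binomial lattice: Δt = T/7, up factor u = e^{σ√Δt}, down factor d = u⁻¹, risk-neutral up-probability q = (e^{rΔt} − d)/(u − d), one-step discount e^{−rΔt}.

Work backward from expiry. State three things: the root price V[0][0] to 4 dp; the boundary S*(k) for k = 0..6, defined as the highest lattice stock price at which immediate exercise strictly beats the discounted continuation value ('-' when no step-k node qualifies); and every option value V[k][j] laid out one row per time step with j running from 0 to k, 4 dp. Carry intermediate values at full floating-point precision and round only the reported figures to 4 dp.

Δt=0.27029, u=1.13643, d=0.87995, q=0.52539, disc=e^(-rΔt)=0.98551
k=7 terminal: V=max(K-S,0) → 52.6239 43.2424 31.1264 15.4789 0.0000 0.0000 0.0000 0.0000
k=6: j=0 S=36.5773 intr=48.2327 cont=47.0038 V=48.2327[EX]; j=1 S=47.2387 intr=37.5713 cont=36.3424 V=37.5713[EX]; j=2 S=61.0077 intr=23.8023 cont=22.5734 V=23.8023[EX]; j=3 S=78.7900 intr=6.0200 cont=7.2400 V=7.2400[hold]; j=4 S=101.7554 intr=0.0000 cont=0.0000 V=0.0000[hold]; j=5 S=131.4147 intr=0.0000 cont=0.0000 V=0.0000[hold]; j=6 S=169.7190 intr=0.0000 cont=0.0000 V=0.0000[hold]  S*(6)=61.0077
k=5: j=0 S=41.5676 intr=43.2424 cont=42.0135 V=43.2424[EX]; j=1 S=53.6836 intr=31.1264 cont=29.8976 V=31.1264[EX]; j=2 S=69.3311 intr=15.4789 cont=14.8818 V=15.4789[EX]; j=3 S=89.5394 intr=0.0000 cont=3.3863 V=3.3863[hold]; j=4 S=115.6380 intr=0.0000 cont=0.0000 V=0.0000[hold]; j=5 S=149.3438 intr=0.0000 cont=0.0000 V=0.0000[hold]  S*(5)=69.3311
k=4: j=0 S=47.2387 intr=37.5713 cont=36.3424 V=37.5713[EX]; j=1 S=61.0077 intr=23.8023 cont=22.5734 V=23.8023[EX]; j=2 S=78.7900 intr=6.0200 cont=8.9933 V=8.9933[hold]; j=3 S=101.7554 intr=0.0000 cont=1.5839 V=1.5839[hold]; j=4 S=131.4147 intr=0.0000 cont=0.0000 V=0.0000[hold]  S*(4)=61.0077
k=3: j=0 S=53.6836 intr=31.1264 cont=29.8976 V=31.1264[EX]; j=1 S=69.3311 intr=15.4789 cont=15.7896 V=15.7896[hold]; j=2 S=89.5394 intr=0.0000 cont=5.0266 V=5.0266[hold]; j=3 S=115.6380 intr=0.0000 cont=0.7408 V=0.7408[hold]  S*(3)=53.6836
k=2: j=0 S=61.0077 intr=23.8023 cont=22.7343 V=23.8023[EX]; j=1 S=78.7900 intr=6.0200 cont=9.9879 V=9.9879[hold]; j=2 S=101.7554 intr=0.0000 cont=2.7347 V=2.7347[hold]  S*(2)=61.0077
k=1: j=0 S=69.3311 intr=15.4789 cont=16.3046 V=16.3046[hold]; j=1 S=89.5394 intr=0.0000 cont=6.0876 V=6.0876[hold]  S*(1)=-
k=0: j=0 S=78.7900 intr=6.0200 cont=10.7782 V=10.7782[hold]  S*(0)=-

price = 10.7782
boundary = - - 61.0077 53.6836 61.0077 69.3311 61.0077
tree:
10.7782
16.3046 6.0876
23.8023 9.9879 2.7347
31.1264 15.7896 5.0266 0.7408
37.5713 23.8023 8.9933 1.5839 0.0000
43.2424 31.1264 15.4789 3.3863 0.0000 0.0000
48.2327 37.5713 23.8023 7.2400 0.0000 0.0000 0.0000
52.6239 43.2424 31.1264 15.4789 0.0000 0.0000 0.0000 0.0000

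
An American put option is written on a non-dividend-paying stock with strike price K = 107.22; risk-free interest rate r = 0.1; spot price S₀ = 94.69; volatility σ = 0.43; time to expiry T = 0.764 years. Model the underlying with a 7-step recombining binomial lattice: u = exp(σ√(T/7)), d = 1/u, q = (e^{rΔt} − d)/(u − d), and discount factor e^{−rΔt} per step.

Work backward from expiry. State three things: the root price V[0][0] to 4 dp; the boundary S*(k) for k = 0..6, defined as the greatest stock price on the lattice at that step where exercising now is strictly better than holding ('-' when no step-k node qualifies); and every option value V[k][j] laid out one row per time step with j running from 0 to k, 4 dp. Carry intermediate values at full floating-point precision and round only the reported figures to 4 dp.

Δt=0.10914  u=1.15264  d=0.86757  q=0.50304  discount=0.98915
step 7 (expiry): payoffs max(K−S,0) = 72.1901 60.6797 45.3872 25.0697 0.0000 0.0000 0.0000 0.0000
step 6: (k=6,j=0): S=40.3770, (K−S)⁺=66.8430, hold=65.6792 ⇒ V=66.8430 exercise | (k=6,j=1): S=53.6443, (K−S)⁺=53.5757, hold=52.4118 ⇒ V=53.5757 exercise | (k=6,j=2): S=71.2712, (K−S)⁺=35.9488, hold=34.7849 ⇒ V=35.9488 exercise | (k=6,j=3): S=94.6900, (K−S)⁺=12.5300, hold=12.3234 ⇒ V=12.5300 exercise | (k=6,j=4): S=125.8039, (K−S)⁺=0.0000, hold=0.0000 ⇒ V=0.0000 continue | (k=6,j=5): S=167.1415, (K−S)⁺=0.0000, hold=0.0000 ⇒ V=0.0000 continue | (k=6,j=6): S=222.0621, (K−S)⁺=0.0000, hold=0.0000 ⇒ V=0.0000 continue  boundary S*=94.6900
step 5: (k=5,j=0): S=46.5403, (K−S)⁺=60.6797, hold=59.5159 ⇒ V=60.6797 exercise | (k=5,j=1): S=61.8328, (K−S)⁺=45.3872, hold=44.2233 ⇒ V=45.3872 exercise | (k=5,j=2): S=82.1503, (K−S)⁺=25.0697, hold=23.9059 ⇒ V=25.0697 exercise | (k=5,j=3): S=109.1438, (K−S)⁺=0.0000, hold=6.1593 ⇒ V=6.1593 continue | (k=5,j=4): S=145.0071, (K−S)⁺=0.0000, hold=0.0000 ⇒ V=0.0000 continue | (k=5,j=5): S=192.6546, (K−S)⁺=0.0000, hold=0.0000 ⇒ V=0.0000 continue  boundary S*=82.1503
step 4: (k=4,j=0): S=53.6443, (K−S)⁺=53.5757, hold=52.4118 ⇒ V=53.5757 exercise | (k=4,j=1): S=71.2712, (K−S)⁺=35.9488, hold=34.7849 ⇒ V=35.9488 exercise | (k=4,j=2): S=94.6900, (K−S)⁺=12.5300, hold=15.3881 ⇒ V=15.3881 continue | (k=4,j=3): S=125.8039, (K−S)⁺=0.0000, hold=3.0277 ⇒ V=3.0277 continue | (k=4,j=4): S=167.1415, (K−S)⁺=0.0000, hold=0.0000 ⇒ V=0.0000 continue  boundary S*=71.2712
step 3: (k=3,j=0): S=61.8328, (K−S)⁺=45.3872, hold=44.2233 ⇒ V=45.3872 exercise | (k=3,j=1): S=82.1503, (K−S)⁺=25.0697, hold=25.3280 ⇒ V=25.3280 continue | (k=3,j=2): S=109.1438, (K−S)⁺=0.0000, hold=9.0708 ⇒ V=9.0708 continue | (k=3,j=3): S=145.0071, (K−S)⁺=0.0000, hold=1.4883 ⇒ V=1.4883 continue  boundary S*=61.8328
step 2: (k=2,j=0): S=71.2712, (K−S)⁺=35.9488, hold=34.9135 ⇒ V=35.9488 exercise | (k=2,j=1): S=94.6900, (K−S)⁺=12.5300, hold=16.9638 ⇒ V=16.9638 continue | (k=2,j=2): S=125.8039, (K−S)⁺=0.0000, hold=5.1994 ⇒ V=5.1994 continue  boundary S*=71.2712
step 1: (k=1,j=0): S=82.1503, (K−S)⁺=25.0697, hold=26.1120 ⇒ V=26.1120 continue | (k=1,j=1): S=109.1438, (K−S)⁺=0.0000, hold=10.9259 ⇒ V=10.9259 continue  boundary S*=-
step 0: (k=0,j=0): S=94.6900, (K−S)⁺=12.5300, hold=18.2723 ⇒ V=18.2723 continue  boundary S*=-

price = 18.2723
boundary = - - 71.2712 61.8328 71.2712 82.1503 94.6900
tree:
18.2723
26.1120 10.9259
35.9488 16.9638 5.1994
45.3872 25.3280 9.0708 1.4883
53.5757 35.9488 15.3881 3.0277 0.0000
60.6797 45.3872 25.0697 6.1593 0.0000 0.0000
66.8430 53.5757 35.9488 12.5300 0.0000 0.0000 0.0000
72.1901 60.6797 45.3872 25.0697 0.0000 0.0000 0.0000 0.0000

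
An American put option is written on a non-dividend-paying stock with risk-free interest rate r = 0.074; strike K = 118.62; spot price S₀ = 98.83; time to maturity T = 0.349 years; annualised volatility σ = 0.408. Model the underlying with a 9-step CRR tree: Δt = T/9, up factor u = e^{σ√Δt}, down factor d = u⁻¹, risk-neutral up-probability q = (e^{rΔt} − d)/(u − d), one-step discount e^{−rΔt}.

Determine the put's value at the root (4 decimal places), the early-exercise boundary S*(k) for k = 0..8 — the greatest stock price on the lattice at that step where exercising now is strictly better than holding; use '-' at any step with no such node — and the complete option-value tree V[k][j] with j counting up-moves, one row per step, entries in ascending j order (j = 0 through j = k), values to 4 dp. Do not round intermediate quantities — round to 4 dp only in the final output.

price = 21.7537
boundary = - - 84.1595 77.6623 84.1595 91.2002 84.1595 91.2002 98.8300
tree:
21.7537
27.7769 15.8026
34.4605 21.1943 10.4542
40.9577 27.5065 14.9484 5.9805
46.9533 34.4605 20.6496 9.2830 2.6831
52.4860 40.9577 27.4198 13.9384 4.6398 0.7246
57.5916 46.9533 34.4605 20.0717 7.8311 1.4469 0.0000
62.3030 52.4860 40.9577 27.4198 12.7742 2.8894 0.0000 0.0000
66.6508 57.5916 46.9533 34.4605 19.7900 5.7699 0.0000 0.0000 0.0000
70.6628 62.3030 52.4860 40.9577 27.4198 11.5219 0.0000 0.0000 0.0000 0.0000

params: Δt=0.03878 u=1.08366 d=0.92280 q=0.49779 e^(-rΔt)=0.99713
t_9 payoffs: 70.6628 62.3030 52.4860 40.9577 27.4198 11.5219 0.0000 0.0000 0.0000 0.0000
t_8: node(8,0) S=51.9692 payoff=66.6508 vs cont=66.3109 → 66.6508 [stop]  node(8,1) S=61.0284 payoff=57.5916 vs cont=57.2517 → 57.5916 [stop]  node(8,2) S=71.6667 payoff=46.9533 vs cont=46.6134 → 46.9533 [stop]  node(8,3) S=84.1595 payoff=34.4605 vs cont=34.1206 → 34.4605 [stop]  node(8,4) S=98.8300 payoff=19.7900 vs cont=19.4501 → 19.7900 [stop]  node(8,5) S=116.0578 payoff=2.5622 vs cont=5.7699 → 5.7699 [wait]  node(8,6) S=136.2888 payoff=0.0000 vs cont=0.0000 → 0.0000 [wait]  node(8,7) S=160.0463 payoff=0.0000 vs cont=0.0000 → 0.0000 [wait]  node(8,8) S=187.9452 payoff=0.0000 vs cont=0.0000 → 0.0000 [wait]  ⇒ S*(8)=98.8300
t_7: node(7,0) S=56.3170 payoff=62.3030 vs cont=61.9632 → 62.3030 [stop]  node(7,1) S=66.1340 payoff=52.4860 vs cont=52.1461 → 52.4860 [stop]  node(7,2) S=77.6623 payoff=40.9577 vs cont=40.6178 → 40.9577 [stop]  node(7,3) S=91.2002 payoff=27.4198 vs cont=27.0799 → 27.4198 [stop]  node(7,4) S=107.0981 payoff=11.5219 vs cont=12.7742 → 12.7742 [wait]  node(7,5) S=125.7672 payoff=0.0000 vs cont=2.8894 → 2.8894 [wait]  node(7,6) S=147.6906 payoff=0.0000 vs cont=0.0000 → 0.0000 [wait]  node(7,7) S=173.4357 payoff=0.0000 vs cont=0.0000 → 0.0000 [wait]  ⇒ S*(7)=91.2002
t_6: node(6,0) S=61.0284 payoff=57.5916 vs cont=57.2517 → 57.5916 [stop]  node(6,1) S=71.6667 payoff=46.9533 vs cont=46.6134 → 46.9533 [stop]  node(6,2) S=84.1595 payoff=34.4605 vs cont=34.1206 → 34.4605 [stop]  node(6,3) S=98.8300 payoff=19.7900 vs cont=20.0717 → 20.0717 [wait]  node(6,4) S=116.0578 payoff=2.5622 vs cont=7.8311 → 7.8311 [wait]  node(6,5) S=136.2888 payoff=0.0000 vs cont=1.4469 → 1.4469 [wait]  node(6,6) S=160.0463 payoff=0.0000 vs cont=0.0000 → 0.0000 [wait]  ⇒ S*(6)=84.1595
t_5: node(5,0) S=66.1340 payoff=52.4860 vs cont=52.1461 → 52.4860 [stop]  node(5,1) S=77.6623 payoff=40.9577 vs cont=40.6178 → 40.9577 [stop]  node(5,2) S=91.2002 payoff=27.4198 vs cont=27.2197 → 27.4198 [stop]  node(5,3) S=107.0981 payoff=11.5219 vs cont=13.9384 → 13.9384 [wait]  node(5,4) S=125.7672 payoff=0.0000 vs cont=4.6398 → 4.6398 [wait]  node(5,5) S=147.6906 payoff=0.0000 vs cont=0.7246 → 0.7246 [wait]  ⇒ S*(5)=91.2002
t_4: node(4,0) S=71.6667 payoff=46.9533 vs cont=46.6134 → 46.9533 [stop]  node(4,1) S=84.1595 payoff=34.4605 vs cont=34.1206 → 34.4605 [stop]  node(4,2) S=98.8300 payoff=19.7900 vs cont=20.6496 → 20.6496 [wait]  node(4,3) S=116.0578 payoff=2.5622 vs cont=9.2830 → 9.2830 [wait]  node(4,4) S=136.2888 payoff=0.0000 vs cont=2.6831 → 2.6831 [wait]  ⇒ S*(4)=84.1595
t_3: node(3,0) S=77.6623 payoff=40.9577 vs cont=40.6178 → 40.9577 [stop]  node(3,1) S=91.2002 payoff=27.4198 vs cont=27.5065 → 27.5065 [wait]  node(3,2) S=107.0981 payoff=11.5219 vs cont=14.9484 → 14.9484 [wait]  node(3,3) S=125.7672 payoff=0.0000 vs cont=5.9805 → 5.9805 [wait]  ⇒ S*(3)=77.6623
t_2: node(2,0) S=84.1595 payoff=34.4605 vs cont=34.1637 → 34.4605 [stop]  node(2,1) S=98.8300 payoff=19.7900 vs cont=21.1943 → 21.1943 [wait]  node(2,2) S=116.0578 payoff=2.5622 vs cont=10.4542 → 10.4542 [wait]  ⇒ S*(2)=84.1595
t_1: node(1,0) S=91.2002 payoff=27.4198 vs cont=27.7769 → 27.7769 [wait]  node(1,1) S=107.0981 payoff=11.5219 vs cont=15.8026 → 15.8026 [wait]  ⇒ S*(1)=-
t_0: node(0,0) S=98.8300 payoff=19.7900 vs cont=21.7537 → 21.7537 [wait]  ⇒ S*(0)=-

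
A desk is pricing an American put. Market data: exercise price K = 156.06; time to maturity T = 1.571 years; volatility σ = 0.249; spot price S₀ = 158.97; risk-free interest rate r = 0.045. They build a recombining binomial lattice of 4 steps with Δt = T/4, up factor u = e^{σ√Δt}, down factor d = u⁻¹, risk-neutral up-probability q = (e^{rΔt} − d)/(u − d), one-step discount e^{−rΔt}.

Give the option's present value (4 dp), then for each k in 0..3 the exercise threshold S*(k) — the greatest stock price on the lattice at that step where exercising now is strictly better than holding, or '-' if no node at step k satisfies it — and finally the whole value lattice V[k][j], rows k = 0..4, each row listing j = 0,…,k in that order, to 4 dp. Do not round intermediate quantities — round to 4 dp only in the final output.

params: Δt=0.39275 u=1.16888 d=0.85552 q=0.51797 e^(-rΔt)=0.98248
t_4 payoffs: 70.9006 39.7080 0.0000 0.0000 0.0000
t_3: node(3,0) S=99.5413 payoff=56.5187 vs cont=53.7848 → 56.5187 [stop]  node(3,1) S=136.0018 payoff=20.0582 vs cont=18.8052 → 20.0582 [stop]  node(3,2) S=185.8172 payoff=0.0000 vs cont=0.0000 → 0.0000 [wait]  node(3,3) S=253.8792 payoff=0.0000 vs cont=0.0000 → 0.0000 [wait]  ⇒ S*(3)=136.0018
t_2: node(2,0) S=116.3520 payoff=39.7080 vs cont=36.9741 → 39.7080 [stop]  node(2,1) S=158.9700 payoff=0.0000 vs cont=9.4993 → 9.4993 [wait]  node(2,2) S=217.1983 payoff=0.0000 vs cont=0.0000 → 0.0000 [wait]  ⇒ S*(2)=116.3520
t_1: node(1,0) S=136.0018 payoff=20.0582 vs cont=23.6393 → 23.6393 [wait]  node(1,1) S=185.8172 payoff=0.0000 vs cont=4.4988 → 4.4988 [wait]  ⇒ S*(1)=-
t_0: node(0,0) S=158.9700 payoff=0.0000 vs cont=13.4847 → 13.4847 [wait]  ⇒ S*(0)=-

price = 13.4847
boundary = - - 116.3520 136.0018
tree:
13.4847
23.6393 4.4988
39.7080 9.4993 0.0000
56.5187 20.0582 0.0000 0.0000
70.9006 39.7080 0.0000 0.0000 0.0000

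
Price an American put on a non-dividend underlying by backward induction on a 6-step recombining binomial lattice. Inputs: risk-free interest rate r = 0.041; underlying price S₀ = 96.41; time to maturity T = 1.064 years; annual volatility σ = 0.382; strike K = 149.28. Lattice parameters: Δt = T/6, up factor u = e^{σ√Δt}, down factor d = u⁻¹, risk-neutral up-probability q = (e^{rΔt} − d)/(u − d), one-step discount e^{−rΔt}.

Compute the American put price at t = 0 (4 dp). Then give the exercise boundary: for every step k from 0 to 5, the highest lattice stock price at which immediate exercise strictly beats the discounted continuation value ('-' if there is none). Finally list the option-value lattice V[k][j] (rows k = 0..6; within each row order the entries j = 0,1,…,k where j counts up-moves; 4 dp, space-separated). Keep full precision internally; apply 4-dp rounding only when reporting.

Δt=0.17733, u=1.17453, d=0.85141, q=0.48245, disc=e^(-rΔt)=0.99276
k=6 terminal: V=max(K-S,0) → 112.5561 98.6191 79.3928 52.8700 16.2815 0.0000 0.0000
k=5: j=0 S=43.1331 intr=106.1469 cont=105.0655 V=106.1469[EX]; j=1 S=59.5025 intr=89.7775 cont=88.6961 V=89.7775[EX]; j=2 S=82.0842 intr=67.1958 cont=66.1143 V=67.1958[EX]; j=3 S=113.2360 intr=36.0440 cont=34.9626 V=36.0440[EX]; j=4 S=156.2101 intr=0.0000 cont=8.3654 V=8.3654[hold]; j=5 S=215.4932 intr=0.0000 cont=0.0000 V=0.0000[hold]  S*(5)=113.2360
k=4: j=0 S=50.6609 intr=98.6191 cont=97.5377 V=98.6191[EX]; j=1 S=69.8872 intr=79.3928 cont=78.3114 V=79.3928[EX]; j=2 S=96.4100 intr=52.8700 cont=51.7886 V=52.8700[EX]; j=3 S=132.9985 intr=16.2815 cont=22.5260 V=22.5260[hold]; j=4 S=183.4726 intr=0.0000 cont=4.2981 V=4.2981[hold]  S*(4)=96.4100
k=3: j=0 S=59.5025 intr=89.7775 cont=88.6961 V=89.7775[EX]; j=1 S=82.0842 intr=67.1958 cont=66.1143 V=67.1958[EX]; j=2 S=113.2360 intr=36.0440 cont=37.9534 V=37.9534[hold]; j=3 S=156.2101 intr=0.0000 cont=13.6324 V=13.6324[hold]  S*(3)=82.0842
k=2: j=0 S=69.8872 intr=79.3928 cont=78.3114 V=79.3928[EX]; j=1 S=96.4100 intr=52.8700 cont=52.7031 V=52.8700[EX]; j=2 S=132.9985 intr=16.2815 cont=26.0297 V=26.0297[hold]  S*(2)=96.4100
k=1: j=0 S=82.0842 intr=67.1958 cont=66.1143 V=67.1958[EX]; j=1 S=113.2360 intr=36.0440 cont=39.6316 V=39.6316[hold]  S*(1)=82.0842
k=0: j=0 S=96.4100 intr=52.8700 cont=53.5069 V=53.5069[hold]  S*(0)=-

price = 53.5069
boundary = - 82.0842 96.4100 82.0842 96.4100 113.2360
tree:
53.5069
67.1958 39.6316
79.3928 52.8700 26.0297
89.7775 67.1958 37.9534 13.6324
98.6191 79.3928 52.8700 22.5260 4.2981
106.1469 89.7775 67.1958 36.0440 8.3654 0.0000
112.5561 98.6191 79.3928 52.8700 16.2815 0.0000 0.0000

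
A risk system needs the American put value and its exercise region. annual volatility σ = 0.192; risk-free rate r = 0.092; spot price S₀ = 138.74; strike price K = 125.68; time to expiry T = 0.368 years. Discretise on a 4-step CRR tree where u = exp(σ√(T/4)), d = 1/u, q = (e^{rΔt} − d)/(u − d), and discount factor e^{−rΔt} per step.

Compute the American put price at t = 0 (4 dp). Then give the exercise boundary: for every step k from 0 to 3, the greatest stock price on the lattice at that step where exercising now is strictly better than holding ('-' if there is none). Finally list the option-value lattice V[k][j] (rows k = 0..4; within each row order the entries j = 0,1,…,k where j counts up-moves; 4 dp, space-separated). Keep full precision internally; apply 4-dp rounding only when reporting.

Δt=0.09200, u=1.05997, d=0.94343, q=0.55838, disc=e^(-rΔt)=0.99157
k=4 terminal: V=max(K-S,0) → 15.7707 2.1939 0.0000 0.0000 0.0000
k=3: j=0 S=116.5001 intr=9.1799 cont=8.1206 V=9.1799[EX]; j=1 S=130.8910 intr=0.0000 cont=0.9607 V=0.9607[hold]; j=2 S=147.0596 intr=0.0000 cont=0.0000 V=0.0000[hold]; j=3 S=165.2255 intr=0.0000 cont=0.0000 V=0.0000[hold]  S*(3)=116.5001
k=2: j=0 S=123.4861 intr=2.1939 cont=4.5518 V=4.5518[hold]; j=1 S=138.7400 intr=0.0000 cont=0.4207 V=0.4207[hold]; j=2 S=155.8782 intr=0.0000 cont=0.0000 V=0.0000[hold]  S*(2)=-
k=1: j=0 S=130.8910 intr=0.0000 cont=2.2261 V=2.2261[hold]; j=1 S=147.0596 intr=0.0000 cont=0.1842 V=0.1842[hold]  S*(1)=-
k=0: j=0 S=138.7400 intr=0.0000 cont=1.0768 V=1.0768[hold]  S*(0)=-

price = 1.0768
boundary = - - - 116.5001
tree:
1.0768
2.2261 0.1842
4.5518 0.4207 0.0000
9.1799 0.9607 0.0000 0.0000
15.7707 2.1939 0.0000 0.0000 0.0000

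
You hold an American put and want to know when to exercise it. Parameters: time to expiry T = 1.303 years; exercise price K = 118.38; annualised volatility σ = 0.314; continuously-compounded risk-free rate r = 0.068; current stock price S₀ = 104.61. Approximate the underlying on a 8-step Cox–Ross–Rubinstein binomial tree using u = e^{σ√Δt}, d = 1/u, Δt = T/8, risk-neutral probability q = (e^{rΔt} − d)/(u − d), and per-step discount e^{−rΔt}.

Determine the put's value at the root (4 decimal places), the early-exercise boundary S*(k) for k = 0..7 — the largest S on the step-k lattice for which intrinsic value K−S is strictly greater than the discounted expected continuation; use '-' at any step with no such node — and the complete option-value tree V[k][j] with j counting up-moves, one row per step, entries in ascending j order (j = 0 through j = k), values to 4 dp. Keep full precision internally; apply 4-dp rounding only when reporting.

Δt=0.16287, u=1.13510, d=0.88098, q=0.51219, disc=e^(-rΔt)=0.98899
k=8 terminal: V=max(K-S,0) → 80.4231 69.4741 55.3667 37.1900 13.7700 0.0000 0.0000 0.0000 0.0000
k=7: j=0 S=43.0850 intr=75.2950 cont=73.9911 V=75.2950[EX]; j=1 S=55.5133 intr=62.8667 cont=61.5628 V=62.8667[EX]; j=2 S=71.5266 intr=46.8534 cont=45.5496 V=46.8534[EX]; j=3 S=92.1590 intr=26.2210 cont=24.9171 V=26.2210[EX]; j=4 S=118.7431 intr=0.0000 cont=6.6432 V=6.6432[hold]; j=5 S=152.9956 intr=0.0000 cont=0.0000 V=0.0000[hold]; j=6 S=197.1286 intr=0.0000 cont=0.0000 V=0.0000[hold]; j=7 S=253.9921 intr=0.0000 cont=0.0000 V=0.0000[hold]  S*(7)=92.1590
k=6: j=0 S=48.9059 intr=69.4741 cont=68.1702 V=69.4741[EX]; j=1 S=63.0133 intr=55.3667 cont=54.0628 V=55.3667[EX]; j=2 S=81.1900 intr=37.1900 cont=35.8861 V=37.1900[EX]; j=3 S=104.6100 intr=13.7700 cont=16.0151 V=16.0151[hold]; j=4 S=134.7857 intr=0.0000 cont=3.2050 V=3.2050[hold]; j=5 S=173.6658 intr=0.0000 cont=0.0000 V=0.0000[hold]; j=6 S=223.7612 intr=0.0000 cont=0.0000 V=0.0000[hold]  S*(6)=81.1900
k=5: j=0 S=55.5133 intr=62.8667 cont=61.5628 V=62.8667[EX]; j=1 S=71.5266 intr=46.8534 cont=45.5496 V=46.8534[EX]; j=2 S=92.1590 intr=26.2210 cont=26.0543 V=26.2210[EX]; j=3 S=118.7431 intr=0.0000 cont=9.3498 V=9.3498[hold]; j=4 S=152.9956 intr=0.0000 cont=1.5462 V=1.5462[hold]; j=5 S=197.1286 intr=0.0000 cont=0.0000 V=0.0000[hold]  S*(5)=92.1590
k=4: j=0 S=63.0133 intr=55.3667 cont=54.0628 V=55.3667[EX]; j=1 S=81.1900 intr=37.1900 cont=35.8861 V=37.1900[EX]; j=2 S=104.6100 intr=13.7700 cont=17.3862 V=17.3862[hold]; j=3 S=134.7857 intr=0.0000 cont=5.2939 V=5.2939[hold]; j=4 S=173.6658 intr=0.0000 cont=0.7459 V=0.7459[hold]  S*(4)=81.1900
k=3: j=0 S=71.5266 intr=46.8534 cont=45.5496 V=46.8534[EX]; j=1 S=92.1590 intr=26.2210 cont=26.7488 V=26.7488[hold]; j=2 S=118.7431 intr=0.0000 cont=11.0694 V=11.0694[hold]; j=3 S=152.9956 intr=0.0000 cont=2.9319 V=2.9319[hold]  S*(3)=71.5266
k=2: j=0 S=81.1900 intr=37.1900 cont=36.1535 V=37.1900[EX]; j=1 S=104.6100 intr=13.7700 cont=18.5119 V=18.5119[hold]; j=2 S=134.7857 intr=0.0000 cont=6.8255 V=6.8255[hold]  S*(2)=81.1900
k=1: j=0 S=92.1590 intr=26.2210 cont=27.3191 V=27.3191[hold]; j=1 S=118.7431 intr=0.0000 cont=12.3883 V=12.3883[hold]  S*(1)=-
k=0: j=0 S=104.6100 intr=13.7700 cont=19.4550 V=19.4550[hold]  S*(0)=-

price = 19.4550
boundary = - - 81.1900 71.5266 81.1900 92.1590 81.1900 92.1590
tree:
19.4550
27.3191 12.3883
37.1900 18.5119 6.8255
46.8534 26.7488 11.0694 2.9319
55.3667 37.1900 17.3862 5.2939 0.7459
62.8667 46.8534 26.2210 9.3498 1.5462 0.0000
69.4741 55.3667 37.1900 16.0151 3.2050 0.0000 0.0000
75.2950 62.8667 46.8534 26.2210 6.6432 0.0000 0.0000 0.0000
80.4231 69.4741 55.3667 37.1900 13.7700 0.0000 0.0000 0.0000 0.0000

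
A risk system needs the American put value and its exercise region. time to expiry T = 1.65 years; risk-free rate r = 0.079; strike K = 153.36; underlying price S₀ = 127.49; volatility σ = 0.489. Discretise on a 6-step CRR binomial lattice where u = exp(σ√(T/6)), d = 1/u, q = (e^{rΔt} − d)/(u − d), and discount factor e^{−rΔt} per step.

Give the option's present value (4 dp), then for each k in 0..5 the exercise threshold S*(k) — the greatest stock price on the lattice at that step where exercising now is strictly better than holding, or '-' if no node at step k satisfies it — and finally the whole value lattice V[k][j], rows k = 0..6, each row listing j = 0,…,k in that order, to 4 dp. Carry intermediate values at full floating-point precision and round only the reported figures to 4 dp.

Δt=0.27500  u=1.29231  d=0.77381  q=0.47860  discount=0.97851
step 6 (expiry): payoffs max(K−S,0) = 125.9903 107.6506 77.0220 25.8700 0.0000 0.0000 0.0000
step 5: (k=5,j=0): S=35.3702, (K−S)⁺=117.9898, hold=114.6940 ⇒ V=117.9898 exercise | (k=5,j=1): S=59.0708, (K−S)⁺=94.2892, hold=90.9934 ⇒ V=94.2892 exercise | (k=5,j=2): S=98.6526, (K−S)⁺=54.7074, hold=51.4116 ⇒ V=54.7074 exercise | (k=5,j=3): S=164.7570, (K−S)⁺=0.0000, hold=13.1988 ⇒ V=13.1988 continue | (k=5,j=4): S=275.1563, (K−S)⁺=0.0000, hold=0.0000 ⇒ V=0.0000 continue | (k=5,j=5): S=459.5312, (K−S)⁺=0.0000, hold=0.0000 ⇒ V=0.0000 continue  boundary S*=98.6526
step 4: (k=4,j=0): S=45.7094, (K−S)⁺=107.6506, hold=104.3548 ⇒ V=107.6506 exercise | (k=4,j=1): S=76.3380, (K−S)⁺=77.0220, hold=73.7262 ⇒ V=77.0220 exercise | (k=4,j=2): S=127.4900, (K−S)⁺=25.8700, hold=34.0927 ⇒ V=34.0927 continue | (k=4,j=3): S=212.9176, (K−S)⁺=0.0000, hold=6.7340 ⇒ V=6.7340 continue | (k=4,j=4): S=355.5881, (K−S)⁺=0.0000, hold=0.0000 ⇒ V=0.0000 continue  boundary S*=76.3380
step 3: (k=3,j=0): S=59.0708, (K−S)⁺=94.2892, hold=90.9934 ⇒ V=94.2892 exercise | (k=3,j=1): S=98.6526, (K−S)⁺=54.7074, hold=55.2624 ⇒ V=55.2624 continue | (k=3,j=2): S=164.7570, (K−S)⁺=0.0000, hold=20.5476 ⇒ V=20.5476 continue | (k=3,j=3): S=275.1563, (K−S)⁺=0.0000, hold=3.4357 ⇒ V=3.4357 continue  boundary S*=59.0708
step 2: (k=2,j=0): S=76.3380, (K−S)⁺=77.0220, hold=73.9861 ⇒ V=77.0220 exercise | (k=2,j=1): S=127.4900, (K−S)⁺=25.8700, hold=37.8174 ⇒ V=37.8174 continue | (k=2,j=2): S=212.9176, (K−S)⁺=0.0000, hold=12.0923 ⇒ V=12.0923 continue  boundary S*=76.3380
step 1: (k=1,j=0): S=98.6526, (K−S)⁺=54.7074, hold=57.0067 ⇒ V=57.0067 continue | (k=1,j=1): S=164.7570, (K−S)⁺=0.0000, hold=24.9573 ⇒ V=24.9573 continue  boundary S*=-
step 0: (k=0,j=0): S=127.4900, (K−S)⁺=25.8700, hold=40.7724 ⇒ V=40.7724 continue  boundary S*=-

price = 40.7724
boundary = - - 76.3380 59.0708 76.3380 98.6526
tree:
40.7724
57.0067 24.9573
77.0220 37.8174 12.0923
94.2892 55.2624 20.5476 3.4357
107.6506 77.0220 34.0927 6.7340 0.0000
117.9898 94.2892 54.7074 13.1988 0.0000 0.0000
125.9903 107.6506 77.0220 25.8700 0.0000 0.0000 0.0000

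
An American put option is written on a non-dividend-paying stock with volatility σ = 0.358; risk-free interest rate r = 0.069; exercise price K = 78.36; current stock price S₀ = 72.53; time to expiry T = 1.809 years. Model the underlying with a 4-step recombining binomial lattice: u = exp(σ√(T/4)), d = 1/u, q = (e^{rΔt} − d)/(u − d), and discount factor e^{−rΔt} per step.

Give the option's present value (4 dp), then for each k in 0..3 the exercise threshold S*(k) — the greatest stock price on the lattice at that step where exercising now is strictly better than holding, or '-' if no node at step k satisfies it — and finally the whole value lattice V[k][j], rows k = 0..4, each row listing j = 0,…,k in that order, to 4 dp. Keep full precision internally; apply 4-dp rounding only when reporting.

Δt=0.45225, u=1.27221, d=0.78604, q=0.50530, disc=e^(-rΔt)=0.96928
k=4 terminal: V=max(K-S,0) → 50.6723 33.5472 5.8300 0.0000 0.0000
k=3: j=0 S=35.2244 intr=43.1356 cont=40.7281 V=43.1356[EX]; j=1 S=57.0112 intr=21.3488 cont=18.9414 V=21.3488[EX]; j=2 S=92.2732 intr=0.0000 cont=2.7955 V=2.7955[hold]; j=3 S=149.3452 intr=0.0000 cont=0.0000 V=0.0000[hold]  S*(3)=57.0112
k=2: j=0 S=44.8128 intr=33.5472 cont=31.1397 V=33.5472[EX]; j=1 S=72.5300 intr=5.8300 cont=11.6060 V=11.6060[hold]; j=2 S=117.3906 intr=0.0000 cont=1.3405 V=1.3405[hold]  S*(2)=44.8128
k=1: j=0 S=57.0112 intr=21.3488 cont=21.7703 V=21.7703[hold]; j=1 S=92.2732 intr=0.0000 cont=6.2216 V=6.2216[hold]  S*(1)=-
k=0: j=0 S=72.5300 intr=5.8300 cont=13.4861 V=13.4861[hold]  S*(0)=-

price = 13.4861
boundary = - - 44.8128 57.0112
tree:
13.4861
21.7703 6.2216
33.5472 11.6060 1.3405
43.1356 21.3488 2.7955 0.0000
50.6723 33.5472 5.8300 0.0000 0.0000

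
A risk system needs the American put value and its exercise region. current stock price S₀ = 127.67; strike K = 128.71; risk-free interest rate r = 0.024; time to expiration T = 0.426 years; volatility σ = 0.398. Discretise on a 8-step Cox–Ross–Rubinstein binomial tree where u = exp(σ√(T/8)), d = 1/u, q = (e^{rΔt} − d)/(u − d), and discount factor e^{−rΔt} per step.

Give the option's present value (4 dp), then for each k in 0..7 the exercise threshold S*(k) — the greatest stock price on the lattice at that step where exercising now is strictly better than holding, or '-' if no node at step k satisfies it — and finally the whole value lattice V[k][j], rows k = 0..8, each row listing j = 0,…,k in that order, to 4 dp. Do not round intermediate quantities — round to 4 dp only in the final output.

price = 12.9689
boundary = - - - - 88.4183 96.9235 106.2467 116.4668
tree:
12.9689
18.1418 7.4884
24.5875 11.3182 3.4252
32.1287 16.6128 5.7036 1.0053
40.2917 23.5112 9.3025 1.8820 0.0733
48.0505 31.7865 14.7512 3.5184 0.1423 0.0000
55.1284 40.2917 22.4633 6.5684 0.2762 0.0000 0.0000
61.5853 48.0505 31.7865 12.2432 0.5359 0.0000 0.0000 0.0000
67.4755 55.1284 40.2917 22.4633 1.0400 0.0000 0.0000 0.0000 0.0000

Δt=0.05325, u=1.09619, d=0.91225, q=0.48401, disc=e^(-rΔt)=0.99872
k=8 terminal: V=max(K-S,0) → 67.4755 55.1284 40.2917 22.4633 1.0400 0.0000 0.0000 0.0000 0.0000
k=7: j=0 S=67.1247 intr=61.5853 cont=61.4209 V=61.5853[EX]; j=1 S=80.6595 intr=48.0505 cont=47.8861 V=48.0505[EX]; j=2 S=96.9235 intr=31.7865 cont=31.6221 V=31.7865[EX]; j=3 S=116.4668 intr=12.2432 cont=12.0788 V=12.2432[EX]; j=4 S=139.9508 intr=0.0000 cont=0.5359 V=0.5359[hold]; j=5 S=168.1701 intr=0.0000 cont=0.0000 V=0.0000[hold]; j=6 S=202.0794 intr=0.0000 cont=0.0000 V=0.0000[hold]; j=7 S=242.8260 intr=0.0000 cont=0.0000 V=0.0000[hold]  S*(7)=116.4668
k=6: j=0 S=73.5816 intr=55.1284 cont=54.9640 V=55.1284[EX]; j=1 S=88.4183 intr=40.2917 cont=40.1273 V=40.2917[EX]; j=2 S=106.2467 intr=22.4633 cont=22.2989 V=22.4633[EX]; j=3 S=127.6700 intr=1.0400 cont=6.5684 V=6.5684[hold]; j=4 S=153.4130 intr=0.0000 cont=0.2762 V=0.2762[hold]; j=5 S=184.3467 intr=0.0000 cont=0.0000 V=0.0000[hold]; j=6 S=221.5178 intr=0.0000 cont=0.0000 V=0.0000[hold]  S*(6)=106.2467
k=5: j=0 S=80.6595 intr=48.0505 cont=47.8861 V=48.0505[EX]; j=1 S=96.9235 intr=31.7865 cont=31.6221 V=31.7865[EX]; j=2 S=116.4668 intr=12.2432 cont=14.7512 V=14.7512[hold]; j=3 S=139.9508 intr=0.0000 cont=3.5184 V=3.5184[hold]; j=4 S=168.1701 intr=0.0000 cont=0.1423 V=0.1423[hold]; j=5 S=202.0794 intr=0.0000 cont=0.0000 V=0.0000[hold]  S*(5)=96.9235
k=4: j=0 S=88.4183 intr=40.2917 cont=40.1273 V=40.2917[EX]; j=1 S=106.2467 intr=22.4633 cont=23.5112 V=23.5112[hold]; j=2 S=127.6700 intr=1.0400 cont=9.3025 V=9.3025[hold]; j=3 S=153.4130 intr=0.0000 cont=1.8820 V=1.8820[hold]; j=4 S=184.3467 intr=0.0000 cont=0.0733 V=0.0733[hold]  S*(4)=88.4183
k=3: j=0 S=96.9235 intr=31.7865 cont=32.1287 V=32.1287[hold]; j=1 S=116.4668 intr=12.2432 cont=16.6128 V=16.6128[hold]; j=2 S=139.9508 intr=0.0000 cont=5.7036 V=5.7036[hold]; j=3 S=168.1701 intr=0.0000 cont=1.0053 V=1.0053[hold]  S*(3)=-
k=2: j=0 S=106.2467 intr=22.4633 cont=24.5875 V=24.5875[hold]; j=1 S=127.6700 intr=1.0400 cont=11.3182 V=11.3182[hold]; j=2 S=153.4130 intr=0.0000 cont=3.4252 V=3.4252[hold]  S*(2)=-
k=1: j=0 S=116.4668 intr=12.2432 cont=18.1418 V=18.1418[hold]; j=1 S=139.9508 intr=0.0000 cont=7.4884 V=7.4884[hold]  S*(1)=-
k=0: j=0 S=127.6700 intr=1.0400 cont=12.9689 V=12.9689[hold]  S*(0)=-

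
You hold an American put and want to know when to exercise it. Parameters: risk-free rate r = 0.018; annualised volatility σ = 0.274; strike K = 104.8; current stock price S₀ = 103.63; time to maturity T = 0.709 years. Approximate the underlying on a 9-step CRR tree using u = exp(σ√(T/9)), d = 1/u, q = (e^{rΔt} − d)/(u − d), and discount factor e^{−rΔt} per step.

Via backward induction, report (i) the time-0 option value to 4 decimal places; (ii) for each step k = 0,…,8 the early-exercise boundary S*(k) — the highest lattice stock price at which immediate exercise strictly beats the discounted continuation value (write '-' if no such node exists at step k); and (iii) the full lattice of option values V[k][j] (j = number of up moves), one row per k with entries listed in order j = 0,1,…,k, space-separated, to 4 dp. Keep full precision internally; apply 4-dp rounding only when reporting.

params: Δt=0.07878 u=1.07994 d=0.92598 q=0.49000 e^(-rΔt)=0.99858
t_9 payoffs: 52.9329 44.3090 34.2513 22.5212 8.8409 0.0000 0.0000 0.0000 0.0000 0.0000
t_8: node(8,0) S=56.0133 payoff=48.7867 vs cont=48.6382 → 48.7867 [stop]  node(8,1) S=65.3266 payoff=39.4734 vs cont=39.3249 → 39.4734 [stop]  node(8,2) S=76.1883 payoff=28.6117 vs cont=28.4632 → 28.6117 [stop]  node(8,3) S=88.8560 payoff=15.9440 vs cont=15.7955 → 15.9440 [stop]  node(8,4) S=103.6300 payoff=1.1700 vs cont=4.5025 → 4.5025 [wait]  node(8,5) S=120.8604 payoff=0.0000 vs cont=0.0000 → 0.0000 [wait]  node(8,6) S=140.9557 payoff=0.0000 vs cont=0.0000 → 0.0000 [wait]  node(8,7) S=164.3921 payoff=0.0000 vs cont=0.0000 → 0.0000 [wait]  node(8,8) S=191.7253 payoff=0.0000 vs cont=0.0000 → 0.0000 [wait]  ⇒ S*(8)=88.8560
t_7: node(7,0) S=60.4910 payoff=44.3090 vs cont=44.1605 → 44.3090 [stop]  node(7,1) S=70.5487 payoff=34.2513 vs cont=34.1028 → 34.2513 [stop]  node(7,2) S=82.2788 payoff=22.5212 vs cont=22.3727 → 22.5212 [stop]  node(7,3) S=95.9591 payoff=8.8409 vs cont=10.3230 → 10.3230 [wait]  node(7,4) S=111.9141 payoff=0.0000 vs cont=2.2930 → 2.2930 [wait]  node(7,5) S=130.5219 payoff=0.0000 vs cont=0.0000 → 0.0000 [wait]  node(7,6) S=152.2235 payoff=0.0000 vs cont=0.0000 → 0.0000 [wait]  node(7,7) S=177.5335 payoff=0.0000 vs cont=0.0000 → 0.0000 [wait]  ⇒ S*(7)=82.2788
t_6: node(6,0) S=65.3266 payoff=39.4734 vs cont=39.3249 → 39.4734 [stop]  node(6,1) S=76.1883 payoff=28.6117 vs cont=28.4632 → 28.6117 [stop]  node(6,2) S=88.8560 payoff=15.9440 vs cont=16.5206 → 16.5206 [wait]  node(6,3) S=103.6300 payoff=1.1700 vs cont=6.3792 → 6.3792 [wait]  node(6,4) S=120.8604 payoff=0.0000 vs cont=1.1678 → 1.1678 [wait]  node(6,5) S=140.9557 payoff=0.0000 vs cont=0.0000 → 0.0000 [wait]  node(6,6) S=164.3921 payoff=0.0000 vs cont=0.0000 → 0.0000 [wait]  ⇒ S*(6)=76.1883
t_5: node(5,0) S=70.5487 payoff=34.2513 vs cont=34.1028 → 34.2513 [stop]  node(5,1) S=82.2788 payoff=22.5212 vs cont=22.6549 → 22.6549 [wait]  node(5,2) S=95.9591 payoff=8.8409 vs cont=11.5350 → 11.5350 [wait]  node(5,3) S=111.9141 payoff=0.0000 vs cont=3.8202 → 3.8202 [wait]  node(5,4) S=130.5219 payoff=0.0000 vs cont=0.5947 → 0.5947 [wait]  node(5,5) S=152.2235 payoff=0.0000 vs cont=0.0000 → 0.0000 [wait]  ⇒ S*(5)=70.5487
t_4: node(4,0) S=76.1883 payoff=28.6117 vs cont=28.5286 → 28.6117 [stop]  node(4,1) S=88.8560 payoff=15.9440 vs cont=17.1818 → 17.1818 [wait]  node(4,2) S=103.6300 payoff=1.1700 vs cont=7.7438 → 7.7438 [wait]  node(4,3) S=120.8604 payoff=0.0000 vs cont=2.2365 → 2.2365 [wait]  node(4,4) S=140.9557 payoff=0.0000 vs cont=0.3029 → 0.3029 [wait]  ⇒ S*(4)=76.1883
t_3: node(3,0) S=82.2788 payoff=22.5212 vs cont=22.9784 → 22.9784 [wait]  node(3,1) S=95.9591 payoff=8.8409 vs cont=12.5393 → 12.5393 [wait]  node(3,2) S=111.9141 payoff=0.0000 vs cont=5.0381 → 5.0381 [wait]  node(3,3) S=130.5219 payoff=0.0000 vs cont=1.2872 → 1.2872 [wait]  ⇒ S*(3)=-
t_2: node(2,0) S=88.8560 payoff=15.9440 vs cont=17.8380 → 17.8380 [wait]  node(2,1) S=103.6300 payoff=1.1700 vs cont=8.8512 → 8.8512 [wait]  node(2,2) S=120.8604 payoff=0.0000 vs cont=3.1956 → 3.1956 [wait]  ⇒ S*(2)=-
t_1: node(1,0) S=95.9591 payoff=8.8409 vs cont=13.4154 → 13.4154 [wait]  node(1,1) S=111.9141 payoff=0.0000 vs cont=6.0713 → 6.0713 [wait]  ⇒ S*(1)=-
t_0: node(0,0) S=103.6300 payoff=1.1700 vs cont=9.8029 → 9.8029 [wait]  ⇒ S*(0)=-

price = 9.8029
boundary = - - - - 76.1883 70.5487 76.1883 82.2788 88.8560
tree:
9.8029
13.4154 6.0713
17.8380 8.8512 3.1956
22.9784 12.5393 5.0381 1.2872
28.6117 17.1818 7.7438 2.2365 0.3029
34.2513 22.6549 11.5350 3.8202 0.5947 0.0000
39.4734 28.6117 16.5206 6.3792 1.1678 0.0000 0.0000
44.3090 34.2513 22.5212 10.3230 2.2930 0.0000 0.0000 0.0000
48.7867 39.4734 28.6117 15.9440 4.5025 0.0000 0.0000 0.0000 0.0000
52.9329 44.3090 34.2513 22.5212 8.8409 0.0000 0.0000 0.0000 0.0000 0.0000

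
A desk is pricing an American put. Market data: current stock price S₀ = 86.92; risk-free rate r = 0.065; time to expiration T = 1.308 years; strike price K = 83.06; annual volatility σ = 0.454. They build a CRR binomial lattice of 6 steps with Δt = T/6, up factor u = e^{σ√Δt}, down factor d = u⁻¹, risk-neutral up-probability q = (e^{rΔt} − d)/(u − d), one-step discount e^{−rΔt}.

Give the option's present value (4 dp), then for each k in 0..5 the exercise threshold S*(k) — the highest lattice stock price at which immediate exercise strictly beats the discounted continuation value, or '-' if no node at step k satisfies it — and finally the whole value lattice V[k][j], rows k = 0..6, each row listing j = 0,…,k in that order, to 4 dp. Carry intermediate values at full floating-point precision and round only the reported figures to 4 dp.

Δt=0.21800  u=1.23612  d=0.80899  q=0.48061  discount=0.98593
step 6 (expiry): payoffs max(K−S,0) = 58.6952 45.8310 26.1746 0.0000 0.0000 0.0000 0.0000
step 5: (k=5,j=0): S=30.1177, (K−S)⁺=52.9423, hold=51.7736 ⇒ V=52.9423 exercise | (k=5,j=1): S=46.0194, (K−S)⁺=37.0406, hold=35.8719 ⇒ V=37.0406 exercise | (k=5,j=2): S=70.3170, (K−S)⁺=12.7430, hold=13.4034 ⇒ V=13.4034 continue | (k=5,j=3): S=107.4433, (K−S)⁺=0.0000, hold=0.0000 ⇒ V=0.0000 continue | (k=5,j=4): S=164.1716, (K−S)⁺=0.0000, hold=0.0000 ⇒ V=0.0000 continue | (k=5,j=5): S=250.8517, (K−S)⁺=0.0000, hold=0.0000 ⇒ V=0.0000 continue  boundary S*=46.0194
step 4: (k=4,j=0): S=37.2290, (K−S)⁺=45.8310, hold=44.6623 ⇒ V=45.8310 exercise | (k=4,j=1): S=56.8854, (K−S)⁺=26.1746, hold=25.3189 ⇒ V=26.1746 exercise | (k=4,j=2): S=86.9200, (K−S)⁺=0.0000, hold=6.8636 ⇒ V=6.8636 continue | (k=4,j=3): S=132.8124, (K−S)⁺=0.0000, hold=0.0000 ⇒ V=0.0000 continue | (k=4,j=4): S=202.9353, (K−S)⁺=0.0000, hold=0.0000 ⇒ V=0.0000 continue  boundary S*=56.8854
step 3: (k=3,j=0): S=46.0194, (K−S)⁺=37.0406, hold=35.8719 ⇒ V=37.0406 exercise | (k=3,j=1): S=70.3170, (K−S)⁺=12.7430, hold=16.6558 ⇒ V=16.6558 continue | (k=3,j=2): S=107.4433, (K−S)⁺=0.0000, hold=3.5147 ⇒ V=3.5147 continue | (k=3,j=3): S=164.1716, (K−S)⁺=0.0000, hold=0.0000 ⇒ V=0.0000 continue  boundary S*=46.0194
step 2: (k=2,j=0): S=56.8854, (K−S)⁺=26.1746, hold=26.8600 ⇒ V=26.8600 continue | (k=2,j=1): S=86.9200, (K−S)⁺=0.0000, hold=10.1945 ⇒ V=10.1945 continue | (k=2,j=2): S=132.8124, (K−S)⁺=0.0000, hold=1.7998 ⇒ V=1.7998 continue  boundary S*=-
step 1: (k=1,j=0): S=70.3170, (K−S)⁺=12.7430, hold=18.5851 ⇒ V=18.5851 continue | (k=1,j=1): S=107.4433, (K−S)⁺=0.0000, hold=6.0732 ⇒ V=6.0732 continue  boundary S*=-
step 0: (k=0,j=0): S=86.9200, (K−S)⁺=0.0000, hold=12.3948 ⇒ V=12.3948 continue  boundary S*=-

price = 12.3948
boundary = - - - 46.0194 56.8854 46.0194
tree:
12.3948
18.5851 6.0732
26.8600 10.1945 1.7998
37.0406 16.6558 3.5147 0.0000
45.8310 26.1746 6.8636 0.0000 0.0000
52.9423 37.0406 13.4034 0.0000 0.0000 0.0000
58.6952 45.8310 26.1746 0.0000 0.0000 0.0000 0.0000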